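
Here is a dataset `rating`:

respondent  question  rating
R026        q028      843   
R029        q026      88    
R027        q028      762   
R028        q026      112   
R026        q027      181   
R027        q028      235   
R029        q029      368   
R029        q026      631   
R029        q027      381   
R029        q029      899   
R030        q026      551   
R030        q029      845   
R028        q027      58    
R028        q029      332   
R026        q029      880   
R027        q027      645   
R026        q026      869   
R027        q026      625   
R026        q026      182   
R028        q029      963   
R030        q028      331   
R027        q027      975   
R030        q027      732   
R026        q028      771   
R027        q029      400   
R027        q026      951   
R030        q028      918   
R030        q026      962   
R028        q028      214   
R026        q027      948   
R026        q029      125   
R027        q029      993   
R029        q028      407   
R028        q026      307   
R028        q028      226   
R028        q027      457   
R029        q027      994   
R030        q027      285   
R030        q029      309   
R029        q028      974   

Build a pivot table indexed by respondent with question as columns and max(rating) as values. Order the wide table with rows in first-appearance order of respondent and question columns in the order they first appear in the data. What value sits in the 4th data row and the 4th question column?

963

With rows in first-appearance order of respondent, row 4 is respondent=R028. question columns in first-appearance order: q028, q026, q027, q029; column 4 is q029.
Long rows with respondent=R028, question=q029: max(332, 963) = 963.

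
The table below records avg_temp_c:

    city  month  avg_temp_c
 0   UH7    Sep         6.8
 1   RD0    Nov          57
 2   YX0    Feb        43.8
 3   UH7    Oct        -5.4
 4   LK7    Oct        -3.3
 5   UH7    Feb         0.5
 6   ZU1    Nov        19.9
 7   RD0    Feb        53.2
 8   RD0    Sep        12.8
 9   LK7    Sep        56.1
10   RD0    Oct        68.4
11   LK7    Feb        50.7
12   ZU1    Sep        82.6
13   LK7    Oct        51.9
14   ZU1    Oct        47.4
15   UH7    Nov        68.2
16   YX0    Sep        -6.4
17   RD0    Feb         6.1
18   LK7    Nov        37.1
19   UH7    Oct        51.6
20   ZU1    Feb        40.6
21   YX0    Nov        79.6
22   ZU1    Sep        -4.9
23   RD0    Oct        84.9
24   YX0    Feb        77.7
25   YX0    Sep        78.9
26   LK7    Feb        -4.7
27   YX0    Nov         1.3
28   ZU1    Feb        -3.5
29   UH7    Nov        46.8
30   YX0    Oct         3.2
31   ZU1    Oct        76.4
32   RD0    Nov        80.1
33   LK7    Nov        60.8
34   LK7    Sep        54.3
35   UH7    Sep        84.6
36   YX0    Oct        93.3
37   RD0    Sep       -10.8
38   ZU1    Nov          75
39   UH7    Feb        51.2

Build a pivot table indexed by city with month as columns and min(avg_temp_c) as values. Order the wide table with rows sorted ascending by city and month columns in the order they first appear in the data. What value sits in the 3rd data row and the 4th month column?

With rows sorted ascending by city, row 3 is city=UH7. month columns in first-appearance order: Sep, Nov, Feb, Oct; column 4 is Oct.
Long rows with city=UH7, month=Oct: min(-5.4, 51.6) = -5.4.

-5.4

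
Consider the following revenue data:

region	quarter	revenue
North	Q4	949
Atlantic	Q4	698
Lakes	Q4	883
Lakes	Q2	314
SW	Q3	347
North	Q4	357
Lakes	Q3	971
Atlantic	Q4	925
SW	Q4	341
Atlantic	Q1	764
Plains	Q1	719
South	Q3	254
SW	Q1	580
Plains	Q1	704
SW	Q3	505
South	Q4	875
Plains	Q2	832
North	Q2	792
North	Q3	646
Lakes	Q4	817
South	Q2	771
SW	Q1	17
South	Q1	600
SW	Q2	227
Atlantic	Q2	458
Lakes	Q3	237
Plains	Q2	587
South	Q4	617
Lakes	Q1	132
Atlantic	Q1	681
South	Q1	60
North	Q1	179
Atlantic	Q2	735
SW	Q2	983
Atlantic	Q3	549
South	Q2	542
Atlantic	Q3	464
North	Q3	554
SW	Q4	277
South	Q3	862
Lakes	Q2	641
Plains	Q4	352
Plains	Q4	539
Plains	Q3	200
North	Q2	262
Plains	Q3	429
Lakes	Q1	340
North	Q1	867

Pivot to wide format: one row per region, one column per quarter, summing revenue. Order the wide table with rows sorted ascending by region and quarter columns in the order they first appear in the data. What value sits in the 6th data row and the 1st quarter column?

1492

With rows sorted ascending by region, row 6 is region=South. quarter columns in first-appearance order: Q4, Q2, Q3, Q1; column 1 is Q4.
Long rows with region=South, quarter=Q4: 875 + 617 = 1492.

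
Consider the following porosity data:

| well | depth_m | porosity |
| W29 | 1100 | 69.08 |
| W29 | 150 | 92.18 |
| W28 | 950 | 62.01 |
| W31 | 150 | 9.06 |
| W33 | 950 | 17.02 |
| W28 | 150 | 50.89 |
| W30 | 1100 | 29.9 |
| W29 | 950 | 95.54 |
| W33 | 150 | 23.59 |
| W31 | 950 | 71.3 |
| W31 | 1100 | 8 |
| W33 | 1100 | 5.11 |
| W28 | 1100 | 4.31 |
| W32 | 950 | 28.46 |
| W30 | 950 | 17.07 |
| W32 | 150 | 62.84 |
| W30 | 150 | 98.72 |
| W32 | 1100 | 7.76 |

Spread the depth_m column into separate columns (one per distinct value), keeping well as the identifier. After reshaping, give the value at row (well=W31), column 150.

Wide layout: rows indexed by well, columns are the 3 distinct depth_m values (1100, 150, 950).
Cell (well=W31, depth_m=150) draws from the long row where well=W31 and depth_m=150, which has porosity=9.06.

9.06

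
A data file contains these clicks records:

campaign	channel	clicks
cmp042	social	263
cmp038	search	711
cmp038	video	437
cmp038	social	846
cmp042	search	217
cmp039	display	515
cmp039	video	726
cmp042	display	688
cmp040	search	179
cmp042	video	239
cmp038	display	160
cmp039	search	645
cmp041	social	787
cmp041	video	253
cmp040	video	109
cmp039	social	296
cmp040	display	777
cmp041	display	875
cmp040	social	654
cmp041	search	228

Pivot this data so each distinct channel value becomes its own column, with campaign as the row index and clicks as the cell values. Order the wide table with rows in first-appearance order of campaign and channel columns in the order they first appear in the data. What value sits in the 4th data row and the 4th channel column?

777

With rows in first-appearance order of campaign, row 4 is campaign=cmp040. channel columns in first-appearance order: social, search, video, display; column 4 is display.
Long rows with campaign=cmp040, channel=display: clicks = 777.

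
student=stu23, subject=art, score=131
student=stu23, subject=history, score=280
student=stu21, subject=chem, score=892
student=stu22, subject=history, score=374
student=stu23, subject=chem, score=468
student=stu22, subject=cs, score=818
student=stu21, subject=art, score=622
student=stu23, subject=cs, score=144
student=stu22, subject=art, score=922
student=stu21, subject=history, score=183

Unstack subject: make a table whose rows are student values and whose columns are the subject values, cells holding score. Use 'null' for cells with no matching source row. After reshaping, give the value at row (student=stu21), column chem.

The long row with student=stu21, subject=chem has score=892.

892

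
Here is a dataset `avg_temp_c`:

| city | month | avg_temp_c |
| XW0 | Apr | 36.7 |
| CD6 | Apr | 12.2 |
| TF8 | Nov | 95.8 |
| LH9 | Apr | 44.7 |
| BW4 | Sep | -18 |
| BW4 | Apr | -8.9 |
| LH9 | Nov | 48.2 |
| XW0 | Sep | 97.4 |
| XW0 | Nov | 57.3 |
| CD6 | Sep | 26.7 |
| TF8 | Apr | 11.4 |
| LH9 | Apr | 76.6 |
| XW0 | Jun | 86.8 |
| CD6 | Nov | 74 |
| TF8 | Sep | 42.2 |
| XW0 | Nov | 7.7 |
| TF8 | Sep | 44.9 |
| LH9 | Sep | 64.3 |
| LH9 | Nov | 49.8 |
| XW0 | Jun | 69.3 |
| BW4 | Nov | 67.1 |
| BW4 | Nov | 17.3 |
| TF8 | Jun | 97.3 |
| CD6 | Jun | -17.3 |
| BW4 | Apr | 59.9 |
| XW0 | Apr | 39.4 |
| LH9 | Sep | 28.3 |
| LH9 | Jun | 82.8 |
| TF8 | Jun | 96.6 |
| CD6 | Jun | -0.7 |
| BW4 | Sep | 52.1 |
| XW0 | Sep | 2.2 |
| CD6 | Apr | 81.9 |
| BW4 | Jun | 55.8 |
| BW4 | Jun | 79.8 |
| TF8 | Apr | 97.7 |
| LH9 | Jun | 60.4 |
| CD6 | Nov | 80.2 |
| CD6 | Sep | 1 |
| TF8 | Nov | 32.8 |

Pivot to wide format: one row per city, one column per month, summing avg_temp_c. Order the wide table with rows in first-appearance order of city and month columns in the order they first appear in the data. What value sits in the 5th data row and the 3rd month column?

With rows in first-appearance order of city, row 5 is city=BW4. month columns in first-appearance order: Apr, Nov, Sep, Jun; column 3 is Sep.
Long rows with city=BW4, month=Sep: -18 + 52.1 = 34.1.

34.1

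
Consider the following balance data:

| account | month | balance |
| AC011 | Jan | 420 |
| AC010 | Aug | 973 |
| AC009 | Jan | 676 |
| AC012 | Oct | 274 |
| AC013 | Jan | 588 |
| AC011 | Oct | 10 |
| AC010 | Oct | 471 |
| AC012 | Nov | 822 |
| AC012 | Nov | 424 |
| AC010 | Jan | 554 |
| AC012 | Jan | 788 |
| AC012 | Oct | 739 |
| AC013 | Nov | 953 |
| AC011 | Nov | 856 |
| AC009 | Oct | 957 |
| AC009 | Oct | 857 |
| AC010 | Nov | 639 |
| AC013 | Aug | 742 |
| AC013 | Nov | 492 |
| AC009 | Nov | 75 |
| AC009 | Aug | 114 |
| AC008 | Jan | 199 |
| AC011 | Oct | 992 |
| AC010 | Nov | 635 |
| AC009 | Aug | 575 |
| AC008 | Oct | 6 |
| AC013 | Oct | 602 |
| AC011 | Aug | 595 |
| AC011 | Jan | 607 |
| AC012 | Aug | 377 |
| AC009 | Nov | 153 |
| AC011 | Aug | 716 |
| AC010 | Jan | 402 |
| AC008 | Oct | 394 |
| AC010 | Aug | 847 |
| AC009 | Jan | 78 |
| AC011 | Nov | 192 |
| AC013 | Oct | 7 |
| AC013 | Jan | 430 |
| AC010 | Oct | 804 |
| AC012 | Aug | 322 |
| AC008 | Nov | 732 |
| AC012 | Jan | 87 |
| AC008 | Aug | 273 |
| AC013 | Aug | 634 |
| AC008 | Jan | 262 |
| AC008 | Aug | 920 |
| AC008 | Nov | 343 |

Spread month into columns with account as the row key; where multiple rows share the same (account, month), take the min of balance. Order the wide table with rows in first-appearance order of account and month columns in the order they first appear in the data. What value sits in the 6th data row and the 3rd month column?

6

With rows in first-appearance order of account, row 6 is account=AC008. month columns in first-appearance order: Jan, Aug, Oct, Nov; column 3 is Oct.
Long rows with account=AC008, month=Oct: min(6, 394) = 6.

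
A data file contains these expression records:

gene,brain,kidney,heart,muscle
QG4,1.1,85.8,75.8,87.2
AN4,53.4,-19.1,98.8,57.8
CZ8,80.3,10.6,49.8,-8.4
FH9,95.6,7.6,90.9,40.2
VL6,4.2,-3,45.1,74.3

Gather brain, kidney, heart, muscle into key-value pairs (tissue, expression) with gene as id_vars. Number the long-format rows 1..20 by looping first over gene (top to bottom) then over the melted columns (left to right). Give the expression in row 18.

-3

20 rows total (5 × 4). Row 18: index ⌊(18-1)/4⌋ = 4 into gene → VL6; (18-1) mod 4 = 1 into the melted columns → kidney.
So row 18 is (VL6, kidney, -3); expression = -3.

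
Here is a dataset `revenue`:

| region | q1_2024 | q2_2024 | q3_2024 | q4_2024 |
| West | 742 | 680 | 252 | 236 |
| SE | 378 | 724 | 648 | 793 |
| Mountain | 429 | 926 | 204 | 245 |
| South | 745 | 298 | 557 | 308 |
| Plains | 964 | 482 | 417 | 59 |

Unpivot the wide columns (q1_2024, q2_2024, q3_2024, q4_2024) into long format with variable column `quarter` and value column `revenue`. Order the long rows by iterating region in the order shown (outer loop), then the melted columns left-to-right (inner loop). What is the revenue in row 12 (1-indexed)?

20 rows total (5 × 4). Row 12: index ⌊(12-1)/4⌋ = 2 into region → Mountain; (12-1) mod 4 = 3 into the melted columns → q4_2024.
So row 12 is (Mountain, q4_2024, 245); revenue = 245.

245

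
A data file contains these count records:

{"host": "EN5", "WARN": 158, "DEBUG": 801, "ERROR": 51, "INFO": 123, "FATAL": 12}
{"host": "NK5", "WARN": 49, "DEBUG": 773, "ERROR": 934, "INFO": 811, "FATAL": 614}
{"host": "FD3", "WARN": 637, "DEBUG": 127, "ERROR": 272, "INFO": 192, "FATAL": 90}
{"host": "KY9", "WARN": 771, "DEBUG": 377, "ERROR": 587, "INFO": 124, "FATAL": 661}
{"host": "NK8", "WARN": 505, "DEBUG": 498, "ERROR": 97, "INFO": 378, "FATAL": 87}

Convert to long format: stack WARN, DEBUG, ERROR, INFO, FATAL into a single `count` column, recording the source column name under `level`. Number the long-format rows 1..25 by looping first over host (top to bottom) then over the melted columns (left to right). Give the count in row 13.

25 rows total (5 × 5). Row 13: index ⌊(13-1)/5⌋ = 2 into host → FD3; (13-1) mod 5 = 2 into the melted columns → ERROR.
So row 13 is (FD3, ERROR, 272); count = 272.

272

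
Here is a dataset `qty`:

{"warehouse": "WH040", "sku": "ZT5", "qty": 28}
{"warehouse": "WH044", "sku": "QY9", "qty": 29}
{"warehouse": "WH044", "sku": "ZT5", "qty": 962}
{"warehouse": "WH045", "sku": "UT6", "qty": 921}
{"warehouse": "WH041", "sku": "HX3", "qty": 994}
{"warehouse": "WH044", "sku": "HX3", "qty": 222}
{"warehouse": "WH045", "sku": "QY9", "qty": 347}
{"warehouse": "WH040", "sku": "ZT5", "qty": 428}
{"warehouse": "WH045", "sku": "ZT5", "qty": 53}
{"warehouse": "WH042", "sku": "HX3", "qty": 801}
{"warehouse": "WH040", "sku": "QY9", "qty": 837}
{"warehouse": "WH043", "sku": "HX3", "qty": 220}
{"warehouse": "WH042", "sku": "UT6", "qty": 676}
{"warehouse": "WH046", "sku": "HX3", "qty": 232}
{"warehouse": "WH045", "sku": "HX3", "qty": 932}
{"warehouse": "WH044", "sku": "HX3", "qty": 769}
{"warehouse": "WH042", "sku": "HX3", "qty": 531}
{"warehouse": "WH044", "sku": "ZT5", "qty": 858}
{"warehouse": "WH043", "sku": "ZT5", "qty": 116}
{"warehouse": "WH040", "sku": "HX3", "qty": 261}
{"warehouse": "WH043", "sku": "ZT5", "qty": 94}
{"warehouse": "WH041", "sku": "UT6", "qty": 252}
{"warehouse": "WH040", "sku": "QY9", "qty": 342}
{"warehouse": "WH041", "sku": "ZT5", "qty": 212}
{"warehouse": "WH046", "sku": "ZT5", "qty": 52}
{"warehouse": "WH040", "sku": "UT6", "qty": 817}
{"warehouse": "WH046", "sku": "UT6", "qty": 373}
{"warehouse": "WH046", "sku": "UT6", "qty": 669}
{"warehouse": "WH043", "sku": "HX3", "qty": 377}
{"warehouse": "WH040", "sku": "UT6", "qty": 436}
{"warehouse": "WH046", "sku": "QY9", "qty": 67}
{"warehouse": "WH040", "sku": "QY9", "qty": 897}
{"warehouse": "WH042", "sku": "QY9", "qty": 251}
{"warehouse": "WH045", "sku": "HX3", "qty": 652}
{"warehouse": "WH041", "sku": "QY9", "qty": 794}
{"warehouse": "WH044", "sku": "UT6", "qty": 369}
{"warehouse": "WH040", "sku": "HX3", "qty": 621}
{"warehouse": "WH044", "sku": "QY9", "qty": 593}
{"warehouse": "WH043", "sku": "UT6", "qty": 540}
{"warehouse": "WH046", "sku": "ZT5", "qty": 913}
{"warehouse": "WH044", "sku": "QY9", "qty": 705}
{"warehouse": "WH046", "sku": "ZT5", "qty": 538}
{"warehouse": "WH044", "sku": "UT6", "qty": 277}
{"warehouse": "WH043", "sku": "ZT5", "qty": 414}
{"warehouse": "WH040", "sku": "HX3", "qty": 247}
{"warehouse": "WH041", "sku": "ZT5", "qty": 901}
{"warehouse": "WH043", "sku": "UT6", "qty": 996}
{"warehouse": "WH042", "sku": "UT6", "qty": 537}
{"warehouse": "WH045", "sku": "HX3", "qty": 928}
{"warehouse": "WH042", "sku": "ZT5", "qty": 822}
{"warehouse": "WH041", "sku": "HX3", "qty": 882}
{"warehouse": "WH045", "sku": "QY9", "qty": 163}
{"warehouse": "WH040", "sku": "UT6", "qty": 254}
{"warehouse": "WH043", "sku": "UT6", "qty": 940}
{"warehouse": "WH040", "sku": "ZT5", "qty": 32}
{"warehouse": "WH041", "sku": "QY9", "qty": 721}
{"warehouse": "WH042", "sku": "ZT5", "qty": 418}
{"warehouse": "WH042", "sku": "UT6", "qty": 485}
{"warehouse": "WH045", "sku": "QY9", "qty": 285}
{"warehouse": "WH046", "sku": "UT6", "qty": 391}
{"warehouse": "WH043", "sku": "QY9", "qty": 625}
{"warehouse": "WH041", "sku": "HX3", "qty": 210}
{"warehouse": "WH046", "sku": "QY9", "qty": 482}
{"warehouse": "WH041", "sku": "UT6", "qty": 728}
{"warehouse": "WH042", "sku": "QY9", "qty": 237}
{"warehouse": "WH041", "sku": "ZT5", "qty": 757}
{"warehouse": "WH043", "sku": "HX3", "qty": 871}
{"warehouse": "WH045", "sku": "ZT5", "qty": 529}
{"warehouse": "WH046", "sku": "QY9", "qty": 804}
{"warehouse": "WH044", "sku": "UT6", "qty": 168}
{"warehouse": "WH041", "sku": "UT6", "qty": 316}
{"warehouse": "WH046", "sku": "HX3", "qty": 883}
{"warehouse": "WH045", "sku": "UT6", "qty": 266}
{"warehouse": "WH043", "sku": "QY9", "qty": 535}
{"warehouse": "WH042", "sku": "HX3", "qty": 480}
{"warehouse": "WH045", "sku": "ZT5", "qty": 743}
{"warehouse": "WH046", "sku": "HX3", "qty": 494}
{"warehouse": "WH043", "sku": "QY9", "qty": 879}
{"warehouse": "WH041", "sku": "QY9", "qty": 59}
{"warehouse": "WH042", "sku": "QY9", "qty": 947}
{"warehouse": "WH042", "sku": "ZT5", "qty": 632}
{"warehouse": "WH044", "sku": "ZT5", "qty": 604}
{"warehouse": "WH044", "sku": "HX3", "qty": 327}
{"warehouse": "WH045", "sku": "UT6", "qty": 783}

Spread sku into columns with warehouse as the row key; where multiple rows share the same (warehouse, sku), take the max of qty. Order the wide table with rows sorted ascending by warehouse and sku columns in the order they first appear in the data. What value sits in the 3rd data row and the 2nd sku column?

947

With rows sorted ascending by warehouse, row 3 is warehouse=WH042. sku columns in first-appearance order: ZT5, QY9, UT6, HX3; column 2 is QY9.
Long rows with warehouse=WH042, sku=QY9: max(251, 237, 947) = 947.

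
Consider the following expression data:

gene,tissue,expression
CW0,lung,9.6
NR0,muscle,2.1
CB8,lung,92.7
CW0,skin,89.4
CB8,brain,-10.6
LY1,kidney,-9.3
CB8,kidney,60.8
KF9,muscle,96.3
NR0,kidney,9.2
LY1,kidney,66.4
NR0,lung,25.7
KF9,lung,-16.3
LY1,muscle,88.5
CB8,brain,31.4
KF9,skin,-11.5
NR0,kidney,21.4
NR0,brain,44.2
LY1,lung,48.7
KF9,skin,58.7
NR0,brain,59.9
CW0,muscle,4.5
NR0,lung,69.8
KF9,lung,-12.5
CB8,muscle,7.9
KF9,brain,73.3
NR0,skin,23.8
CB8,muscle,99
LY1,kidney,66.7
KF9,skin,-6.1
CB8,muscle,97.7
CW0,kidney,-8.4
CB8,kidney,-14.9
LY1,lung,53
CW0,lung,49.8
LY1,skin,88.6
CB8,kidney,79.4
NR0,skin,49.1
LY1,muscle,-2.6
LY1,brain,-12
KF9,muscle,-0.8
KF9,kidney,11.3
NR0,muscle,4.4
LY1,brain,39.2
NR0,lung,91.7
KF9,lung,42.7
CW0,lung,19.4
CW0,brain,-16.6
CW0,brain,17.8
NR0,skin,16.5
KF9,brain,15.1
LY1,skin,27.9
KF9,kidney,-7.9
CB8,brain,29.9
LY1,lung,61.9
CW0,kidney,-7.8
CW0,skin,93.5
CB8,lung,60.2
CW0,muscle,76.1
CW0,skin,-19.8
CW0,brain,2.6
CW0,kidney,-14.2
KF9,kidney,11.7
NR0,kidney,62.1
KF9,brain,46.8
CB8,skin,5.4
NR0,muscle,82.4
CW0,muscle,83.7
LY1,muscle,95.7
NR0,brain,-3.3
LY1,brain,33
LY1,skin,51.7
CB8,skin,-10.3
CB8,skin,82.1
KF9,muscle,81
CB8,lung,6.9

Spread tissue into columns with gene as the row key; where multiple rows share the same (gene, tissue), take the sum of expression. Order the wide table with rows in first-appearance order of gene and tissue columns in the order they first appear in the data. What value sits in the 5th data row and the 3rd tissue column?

41.1

With rows in first-appearance order of gene, row 5 is gene=KF9. tissue columns in first-appearance order: lung, muscle, skin, brain, kidney; column 3 is skin.
Long rows with gene=KF9, tissue=skin: -11.5 + 58.7 + -6.1 = 41.1.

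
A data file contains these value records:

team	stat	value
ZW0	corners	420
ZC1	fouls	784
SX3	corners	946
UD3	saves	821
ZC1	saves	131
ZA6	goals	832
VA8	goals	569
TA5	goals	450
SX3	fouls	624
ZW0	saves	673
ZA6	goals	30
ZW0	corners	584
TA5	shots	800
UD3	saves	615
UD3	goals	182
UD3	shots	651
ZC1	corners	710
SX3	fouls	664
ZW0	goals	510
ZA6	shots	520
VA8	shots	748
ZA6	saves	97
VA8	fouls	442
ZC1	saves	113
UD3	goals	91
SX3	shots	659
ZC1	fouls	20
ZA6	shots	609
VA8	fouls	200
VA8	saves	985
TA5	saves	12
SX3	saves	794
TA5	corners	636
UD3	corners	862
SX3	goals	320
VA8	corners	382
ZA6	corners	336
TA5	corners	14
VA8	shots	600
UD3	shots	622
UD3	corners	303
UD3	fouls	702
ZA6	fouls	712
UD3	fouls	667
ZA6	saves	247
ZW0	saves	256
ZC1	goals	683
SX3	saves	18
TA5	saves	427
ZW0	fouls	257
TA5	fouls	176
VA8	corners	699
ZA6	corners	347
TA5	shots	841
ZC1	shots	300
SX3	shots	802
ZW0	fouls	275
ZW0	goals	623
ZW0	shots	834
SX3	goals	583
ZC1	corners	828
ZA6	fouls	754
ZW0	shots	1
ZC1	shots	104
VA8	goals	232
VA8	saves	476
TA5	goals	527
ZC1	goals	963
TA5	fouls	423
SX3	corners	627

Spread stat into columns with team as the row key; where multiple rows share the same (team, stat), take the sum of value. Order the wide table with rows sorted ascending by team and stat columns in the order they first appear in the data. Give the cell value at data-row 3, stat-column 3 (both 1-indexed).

With rows sorted ascending by team, row 3 is team=UD3. stat columns in first-appearance order: corners, fouls, saves, goals, shots; column 3 is saves.
Long rows with team=UD3, stat=saves: 821 + 615 = 1436.

1436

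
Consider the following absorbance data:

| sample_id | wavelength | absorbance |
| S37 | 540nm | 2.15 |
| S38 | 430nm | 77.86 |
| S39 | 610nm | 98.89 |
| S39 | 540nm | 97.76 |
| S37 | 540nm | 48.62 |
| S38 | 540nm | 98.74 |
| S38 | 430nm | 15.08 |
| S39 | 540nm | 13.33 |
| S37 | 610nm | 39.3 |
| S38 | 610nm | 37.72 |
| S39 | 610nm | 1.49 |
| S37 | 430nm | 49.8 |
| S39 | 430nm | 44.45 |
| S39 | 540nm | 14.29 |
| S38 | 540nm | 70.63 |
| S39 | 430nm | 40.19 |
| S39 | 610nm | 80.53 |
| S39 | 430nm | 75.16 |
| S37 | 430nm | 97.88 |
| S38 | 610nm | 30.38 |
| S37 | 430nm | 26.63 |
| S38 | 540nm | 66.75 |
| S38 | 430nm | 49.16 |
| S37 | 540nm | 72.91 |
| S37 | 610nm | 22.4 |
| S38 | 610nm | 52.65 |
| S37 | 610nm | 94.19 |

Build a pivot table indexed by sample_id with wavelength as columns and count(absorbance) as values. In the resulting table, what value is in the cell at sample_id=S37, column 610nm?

3

Rows with sample_id=S37 and wavelength=610nm: absorbance values are 39.3, 22.4, 94.19.
3 rows match — count = 3.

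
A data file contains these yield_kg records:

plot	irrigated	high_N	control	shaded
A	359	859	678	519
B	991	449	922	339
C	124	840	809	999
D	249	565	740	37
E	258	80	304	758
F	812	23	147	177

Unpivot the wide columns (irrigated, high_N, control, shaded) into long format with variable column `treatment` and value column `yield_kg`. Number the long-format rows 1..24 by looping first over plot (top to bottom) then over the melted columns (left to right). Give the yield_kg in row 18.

80

24 rows total (6 × 4). Row 18: index ⌊(18-1)/4⌋ = 4 into plot → E; (18-1) mod 4 = 1 into the melted columns → high_N.
So row 18 is (E, high_N, 80); yield_kg = 80.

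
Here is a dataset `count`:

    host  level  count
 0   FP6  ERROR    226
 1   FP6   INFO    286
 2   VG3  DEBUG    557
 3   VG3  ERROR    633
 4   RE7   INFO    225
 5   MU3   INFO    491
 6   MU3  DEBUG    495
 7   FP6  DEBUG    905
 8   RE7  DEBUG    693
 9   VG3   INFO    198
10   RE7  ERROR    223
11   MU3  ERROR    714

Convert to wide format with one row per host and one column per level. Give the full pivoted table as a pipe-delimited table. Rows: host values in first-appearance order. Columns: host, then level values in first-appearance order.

Columns: host plus the 3 distinct level values (ERROR, INFO, DEBUG).
For example, row FP6 column ERROR takes count=226 from the long row (FP6, ERROR).

| host | ERROR | INFO | DEBUG |
| FP6 | 226 | 286 | 905 |
| VG3 | 633 | 198 | 557 |
| RE7 | 223 | 225 | 693 |
| MU3 | 714 | 491 | 495 |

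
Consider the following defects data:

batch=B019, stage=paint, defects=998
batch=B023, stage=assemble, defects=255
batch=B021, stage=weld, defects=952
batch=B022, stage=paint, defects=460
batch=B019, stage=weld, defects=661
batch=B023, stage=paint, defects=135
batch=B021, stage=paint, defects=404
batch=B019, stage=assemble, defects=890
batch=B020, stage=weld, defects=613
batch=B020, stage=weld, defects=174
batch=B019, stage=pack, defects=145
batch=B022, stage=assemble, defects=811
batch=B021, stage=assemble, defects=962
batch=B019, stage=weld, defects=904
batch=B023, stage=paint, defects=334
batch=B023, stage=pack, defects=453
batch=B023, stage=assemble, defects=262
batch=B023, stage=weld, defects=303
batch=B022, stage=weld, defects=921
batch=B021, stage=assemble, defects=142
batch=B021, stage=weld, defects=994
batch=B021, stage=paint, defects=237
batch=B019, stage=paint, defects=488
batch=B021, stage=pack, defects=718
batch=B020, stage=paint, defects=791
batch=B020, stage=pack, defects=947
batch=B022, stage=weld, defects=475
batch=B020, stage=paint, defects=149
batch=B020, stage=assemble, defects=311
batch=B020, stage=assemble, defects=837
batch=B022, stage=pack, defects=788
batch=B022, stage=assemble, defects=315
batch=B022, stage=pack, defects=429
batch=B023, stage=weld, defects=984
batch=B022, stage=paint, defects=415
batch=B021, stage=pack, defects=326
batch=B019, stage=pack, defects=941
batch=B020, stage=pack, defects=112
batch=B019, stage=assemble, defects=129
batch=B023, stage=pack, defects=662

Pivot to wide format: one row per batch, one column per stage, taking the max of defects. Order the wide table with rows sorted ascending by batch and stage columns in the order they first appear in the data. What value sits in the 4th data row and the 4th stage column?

With rows sorted ascending by batch, row 4 is batch=B022. stage columns in first-appearance order: paint, assemble, weld, pack; column 4 is pack.
Long rows with batch=B022, stage=pack: max(788, 429) = 788.

788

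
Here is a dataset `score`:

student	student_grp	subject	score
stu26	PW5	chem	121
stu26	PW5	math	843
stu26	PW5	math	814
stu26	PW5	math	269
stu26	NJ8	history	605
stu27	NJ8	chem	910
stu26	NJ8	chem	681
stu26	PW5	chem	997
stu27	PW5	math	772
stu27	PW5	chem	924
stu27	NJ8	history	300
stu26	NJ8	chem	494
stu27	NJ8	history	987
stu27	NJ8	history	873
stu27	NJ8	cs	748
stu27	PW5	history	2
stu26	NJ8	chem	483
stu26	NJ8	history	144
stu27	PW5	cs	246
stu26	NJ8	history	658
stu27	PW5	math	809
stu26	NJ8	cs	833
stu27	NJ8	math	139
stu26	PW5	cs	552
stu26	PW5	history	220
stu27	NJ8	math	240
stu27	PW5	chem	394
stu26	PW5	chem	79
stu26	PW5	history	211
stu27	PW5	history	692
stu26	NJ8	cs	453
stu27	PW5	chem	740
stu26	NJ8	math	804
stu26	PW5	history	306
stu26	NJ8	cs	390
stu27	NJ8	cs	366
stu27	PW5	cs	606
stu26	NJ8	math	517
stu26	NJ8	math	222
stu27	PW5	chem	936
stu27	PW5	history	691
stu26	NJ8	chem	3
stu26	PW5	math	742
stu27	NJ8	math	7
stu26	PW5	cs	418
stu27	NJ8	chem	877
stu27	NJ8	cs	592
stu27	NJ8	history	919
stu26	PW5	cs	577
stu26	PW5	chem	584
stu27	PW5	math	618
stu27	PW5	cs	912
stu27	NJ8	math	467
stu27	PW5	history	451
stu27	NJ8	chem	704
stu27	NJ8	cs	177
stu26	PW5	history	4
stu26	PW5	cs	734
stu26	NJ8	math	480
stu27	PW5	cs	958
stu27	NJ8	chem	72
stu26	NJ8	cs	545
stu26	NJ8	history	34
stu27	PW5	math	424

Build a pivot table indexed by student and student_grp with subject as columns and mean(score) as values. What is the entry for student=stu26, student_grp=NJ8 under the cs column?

Rows with student=stu26, student_grp=NJ8 and subject=cs: score values are 833, 453, 390, 545.
(833 + 453 + 390 + 545) / 4 = 555.25.

555.25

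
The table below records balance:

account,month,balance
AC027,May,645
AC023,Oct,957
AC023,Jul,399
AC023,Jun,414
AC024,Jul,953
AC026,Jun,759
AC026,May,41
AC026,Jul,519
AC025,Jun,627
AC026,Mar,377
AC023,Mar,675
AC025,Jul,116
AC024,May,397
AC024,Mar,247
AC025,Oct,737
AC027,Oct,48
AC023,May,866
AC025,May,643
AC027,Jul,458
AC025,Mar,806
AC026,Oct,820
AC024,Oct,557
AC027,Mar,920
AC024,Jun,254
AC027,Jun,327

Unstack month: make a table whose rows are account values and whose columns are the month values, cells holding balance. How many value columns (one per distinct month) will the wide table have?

5 distinct month values: Mar, May, Oct, Jun, Jul.

5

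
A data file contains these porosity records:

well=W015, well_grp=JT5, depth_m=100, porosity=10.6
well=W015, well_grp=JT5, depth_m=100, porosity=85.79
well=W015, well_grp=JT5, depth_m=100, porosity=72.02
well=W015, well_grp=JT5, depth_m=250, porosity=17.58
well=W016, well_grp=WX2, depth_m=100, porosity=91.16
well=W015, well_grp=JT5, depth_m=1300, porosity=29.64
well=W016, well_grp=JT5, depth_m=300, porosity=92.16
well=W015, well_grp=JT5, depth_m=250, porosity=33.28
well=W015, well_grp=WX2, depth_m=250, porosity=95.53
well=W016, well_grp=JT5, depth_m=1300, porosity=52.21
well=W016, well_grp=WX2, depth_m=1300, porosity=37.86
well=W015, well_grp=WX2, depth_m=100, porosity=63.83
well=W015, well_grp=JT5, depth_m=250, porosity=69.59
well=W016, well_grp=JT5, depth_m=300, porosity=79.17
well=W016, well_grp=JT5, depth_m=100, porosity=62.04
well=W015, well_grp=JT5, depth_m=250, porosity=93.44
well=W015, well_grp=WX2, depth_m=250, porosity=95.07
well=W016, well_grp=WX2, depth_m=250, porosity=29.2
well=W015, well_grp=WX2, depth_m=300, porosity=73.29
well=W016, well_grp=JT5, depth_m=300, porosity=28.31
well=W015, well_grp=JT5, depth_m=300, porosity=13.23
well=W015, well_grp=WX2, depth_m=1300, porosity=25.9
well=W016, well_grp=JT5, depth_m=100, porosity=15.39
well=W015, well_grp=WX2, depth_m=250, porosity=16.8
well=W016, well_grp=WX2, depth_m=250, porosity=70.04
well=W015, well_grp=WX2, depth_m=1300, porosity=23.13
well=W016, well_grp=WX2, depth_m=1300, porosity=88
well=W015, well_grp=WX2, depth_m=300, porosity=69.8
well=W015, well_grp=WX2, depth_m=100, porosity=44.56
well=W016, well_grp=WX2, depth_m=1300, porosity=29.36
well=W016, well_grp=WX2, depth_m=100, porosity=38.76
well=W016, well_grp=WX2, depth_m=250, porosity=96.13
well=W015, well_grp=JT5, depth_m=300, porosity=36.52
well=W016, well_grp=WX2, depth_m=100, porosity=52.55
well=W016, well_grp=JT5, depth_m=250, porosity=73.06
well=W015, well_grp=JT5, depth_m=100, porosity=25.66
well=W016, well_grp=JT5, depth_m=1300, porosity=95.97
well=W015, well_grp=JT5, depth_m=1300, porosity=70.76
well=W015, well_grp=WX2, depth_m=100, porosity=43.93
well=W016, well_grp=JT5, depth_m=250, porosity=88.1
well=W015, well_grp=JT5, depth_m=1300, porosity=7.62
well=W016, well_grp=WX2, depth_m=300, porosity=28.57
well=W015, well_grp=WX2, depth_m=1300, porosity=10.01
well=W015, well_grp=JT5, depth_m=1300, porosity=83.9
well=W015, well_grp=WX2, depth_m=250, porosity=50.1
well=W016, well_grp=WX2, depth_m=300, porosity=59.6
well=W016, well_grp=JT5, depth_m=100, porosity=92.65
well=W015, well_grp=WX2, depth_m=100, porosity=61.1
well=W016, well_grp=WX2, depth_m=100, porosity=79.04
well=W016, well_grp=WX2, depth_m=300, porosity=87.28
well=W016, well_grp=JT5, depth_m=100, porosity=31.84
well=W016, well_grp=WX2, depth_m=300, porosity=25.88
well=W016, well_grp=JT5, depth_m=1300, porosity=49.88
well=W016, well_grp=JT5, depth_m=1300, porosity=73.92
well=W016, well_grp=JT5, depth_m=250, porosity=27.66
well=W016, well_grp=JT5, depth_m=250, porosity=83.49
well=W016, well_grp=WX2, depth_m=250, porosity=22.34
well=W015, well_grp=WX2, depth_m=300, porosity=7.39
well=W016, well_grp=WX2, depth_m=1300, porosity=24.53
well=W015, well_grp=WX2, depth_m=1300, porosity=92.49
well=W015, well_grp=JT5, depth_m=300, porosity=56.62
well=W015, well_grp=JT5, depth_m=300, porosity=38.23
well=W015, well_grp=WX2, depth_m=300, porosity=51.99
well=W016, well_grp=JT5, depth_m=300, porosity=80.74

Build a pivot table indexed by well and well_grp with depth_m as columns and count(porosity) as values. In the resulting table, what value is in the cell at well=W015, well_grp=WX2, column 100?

Rows with well=W015, well_grp=WX2 and depth_m=100: porosity values are 63.83, 44.56, 43.93, 61.1.
4 rows match — count = 4.

4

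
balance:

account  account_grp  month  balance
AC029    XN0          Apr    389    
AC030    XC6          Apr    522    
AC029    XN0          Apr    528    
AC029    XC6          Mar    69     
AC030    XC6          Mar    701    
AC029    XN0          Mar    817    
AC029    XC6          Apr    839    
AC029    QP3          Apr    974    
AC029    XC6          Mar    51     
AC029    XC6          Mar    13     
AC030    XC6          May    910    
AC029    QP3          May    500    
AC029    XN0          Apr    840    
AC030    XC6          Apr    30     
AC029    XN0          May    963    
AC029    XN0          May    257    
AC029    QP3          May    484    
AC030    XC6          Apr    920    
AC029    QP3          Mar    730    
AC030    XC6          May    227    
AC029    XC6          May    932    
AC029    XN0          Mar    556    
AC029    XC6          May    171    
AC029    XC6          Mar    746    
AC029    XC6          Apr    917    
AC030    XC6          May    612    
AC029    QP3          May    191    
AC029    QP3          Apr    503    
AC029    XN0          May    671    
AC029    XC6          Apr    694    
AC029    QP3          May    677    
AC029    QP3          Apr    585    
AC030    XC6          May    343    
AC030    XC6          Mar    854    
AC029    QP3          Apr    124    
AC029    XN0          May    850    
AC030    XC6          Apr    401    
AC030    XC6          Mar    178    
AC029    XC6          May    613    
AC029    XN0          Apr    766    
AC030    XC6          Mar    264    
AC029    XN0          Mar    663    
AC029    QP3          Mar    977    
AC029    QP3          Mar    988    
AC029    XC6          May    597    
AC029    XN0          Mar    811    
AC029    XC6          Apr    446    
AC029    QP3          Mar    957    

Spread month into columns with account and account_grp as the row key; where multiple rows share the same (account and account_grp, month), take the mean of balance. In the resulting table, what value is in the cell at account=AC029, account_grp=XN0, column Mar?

Rows with account=AC029, account_grp=XN0 and month=Mar: balance values are 817, 556, 663, 811.
(817 + 556 + 663 + 811) / 4 = 711.75.

711.75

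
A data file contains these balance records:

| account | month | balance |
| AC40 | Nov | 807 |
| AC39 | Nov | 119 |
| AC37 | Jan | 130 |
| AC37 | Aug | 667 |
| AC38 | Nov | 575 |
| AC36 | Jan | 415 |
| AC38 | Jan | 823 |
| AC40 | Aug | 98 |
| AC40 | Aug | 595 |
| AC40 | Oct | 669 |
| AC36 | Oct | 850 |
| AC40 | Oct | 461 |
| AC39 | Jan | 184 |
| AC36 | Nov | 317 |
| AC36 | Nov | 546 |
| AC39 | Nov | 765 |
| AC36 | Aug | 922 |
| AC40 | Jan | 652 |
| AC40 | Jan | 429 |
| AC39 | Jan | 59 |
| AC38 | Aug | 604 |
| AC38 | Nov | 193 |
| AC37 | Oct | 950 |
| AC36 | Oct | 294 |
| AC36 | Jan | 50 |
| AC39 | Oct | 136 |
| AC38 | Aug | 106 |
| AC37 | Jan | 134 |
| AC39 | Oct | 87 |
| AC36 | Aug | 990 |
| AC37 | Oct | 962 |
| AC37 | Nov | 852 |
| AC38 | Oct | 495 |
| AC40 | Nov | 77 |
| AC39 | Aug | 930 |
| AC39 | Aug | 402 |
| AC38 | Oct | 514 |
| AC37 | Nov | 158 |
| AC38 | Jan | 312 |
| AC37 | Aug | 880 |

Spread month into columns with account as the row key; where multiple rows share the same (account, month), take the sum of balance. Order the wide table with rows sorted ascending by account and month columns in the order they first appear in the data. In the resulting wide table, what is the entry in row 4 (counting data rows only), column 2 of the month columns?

243

With rows sorted ascending by account, row 4 is account=AC39. month columns in first-appearance order: Nov, Jan, Aug, Oct; column 2 is Jan.
Long rows with account=AC39, month=Jan: 184 + 59 = 243.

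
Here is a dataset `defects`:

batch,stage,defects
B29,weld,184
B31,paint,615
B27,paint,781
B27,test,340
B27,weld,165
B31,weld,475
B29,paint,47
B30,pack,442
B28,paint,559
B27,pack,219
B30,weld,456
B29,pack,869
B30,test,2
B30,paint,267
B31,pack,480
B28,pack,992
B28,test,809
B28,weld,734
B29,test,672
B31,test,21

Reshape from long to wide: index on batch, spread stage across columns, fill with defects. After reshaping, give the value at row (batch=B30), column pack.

442

Wide layout: rows indexed by batch, columns are the 4 distinct stage values (weld, paint, test, pack).
Cell (batch=B30, stage=pack) draws from the long row where batch=B30 and stage=pack, which has defects=442.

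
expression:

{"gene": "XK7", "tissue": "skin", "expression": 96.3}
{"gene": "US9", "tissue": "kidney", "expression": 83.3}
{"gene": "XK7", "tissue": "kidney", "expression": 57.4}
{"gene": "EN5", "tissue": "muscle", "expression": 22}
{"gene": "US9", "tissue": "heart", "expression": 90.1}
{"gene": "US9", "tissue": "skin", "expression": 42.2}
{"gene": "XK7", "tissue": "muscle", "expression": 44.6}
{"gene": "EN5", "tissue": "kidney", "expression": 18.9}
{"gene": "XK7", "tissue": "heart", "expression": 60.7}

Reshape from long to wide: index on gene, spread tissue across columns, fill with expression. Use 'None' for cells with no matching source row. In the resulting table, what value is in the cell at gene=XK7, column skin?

96.3

The long row with gene=XK7, tissue=skin has expression=96.3.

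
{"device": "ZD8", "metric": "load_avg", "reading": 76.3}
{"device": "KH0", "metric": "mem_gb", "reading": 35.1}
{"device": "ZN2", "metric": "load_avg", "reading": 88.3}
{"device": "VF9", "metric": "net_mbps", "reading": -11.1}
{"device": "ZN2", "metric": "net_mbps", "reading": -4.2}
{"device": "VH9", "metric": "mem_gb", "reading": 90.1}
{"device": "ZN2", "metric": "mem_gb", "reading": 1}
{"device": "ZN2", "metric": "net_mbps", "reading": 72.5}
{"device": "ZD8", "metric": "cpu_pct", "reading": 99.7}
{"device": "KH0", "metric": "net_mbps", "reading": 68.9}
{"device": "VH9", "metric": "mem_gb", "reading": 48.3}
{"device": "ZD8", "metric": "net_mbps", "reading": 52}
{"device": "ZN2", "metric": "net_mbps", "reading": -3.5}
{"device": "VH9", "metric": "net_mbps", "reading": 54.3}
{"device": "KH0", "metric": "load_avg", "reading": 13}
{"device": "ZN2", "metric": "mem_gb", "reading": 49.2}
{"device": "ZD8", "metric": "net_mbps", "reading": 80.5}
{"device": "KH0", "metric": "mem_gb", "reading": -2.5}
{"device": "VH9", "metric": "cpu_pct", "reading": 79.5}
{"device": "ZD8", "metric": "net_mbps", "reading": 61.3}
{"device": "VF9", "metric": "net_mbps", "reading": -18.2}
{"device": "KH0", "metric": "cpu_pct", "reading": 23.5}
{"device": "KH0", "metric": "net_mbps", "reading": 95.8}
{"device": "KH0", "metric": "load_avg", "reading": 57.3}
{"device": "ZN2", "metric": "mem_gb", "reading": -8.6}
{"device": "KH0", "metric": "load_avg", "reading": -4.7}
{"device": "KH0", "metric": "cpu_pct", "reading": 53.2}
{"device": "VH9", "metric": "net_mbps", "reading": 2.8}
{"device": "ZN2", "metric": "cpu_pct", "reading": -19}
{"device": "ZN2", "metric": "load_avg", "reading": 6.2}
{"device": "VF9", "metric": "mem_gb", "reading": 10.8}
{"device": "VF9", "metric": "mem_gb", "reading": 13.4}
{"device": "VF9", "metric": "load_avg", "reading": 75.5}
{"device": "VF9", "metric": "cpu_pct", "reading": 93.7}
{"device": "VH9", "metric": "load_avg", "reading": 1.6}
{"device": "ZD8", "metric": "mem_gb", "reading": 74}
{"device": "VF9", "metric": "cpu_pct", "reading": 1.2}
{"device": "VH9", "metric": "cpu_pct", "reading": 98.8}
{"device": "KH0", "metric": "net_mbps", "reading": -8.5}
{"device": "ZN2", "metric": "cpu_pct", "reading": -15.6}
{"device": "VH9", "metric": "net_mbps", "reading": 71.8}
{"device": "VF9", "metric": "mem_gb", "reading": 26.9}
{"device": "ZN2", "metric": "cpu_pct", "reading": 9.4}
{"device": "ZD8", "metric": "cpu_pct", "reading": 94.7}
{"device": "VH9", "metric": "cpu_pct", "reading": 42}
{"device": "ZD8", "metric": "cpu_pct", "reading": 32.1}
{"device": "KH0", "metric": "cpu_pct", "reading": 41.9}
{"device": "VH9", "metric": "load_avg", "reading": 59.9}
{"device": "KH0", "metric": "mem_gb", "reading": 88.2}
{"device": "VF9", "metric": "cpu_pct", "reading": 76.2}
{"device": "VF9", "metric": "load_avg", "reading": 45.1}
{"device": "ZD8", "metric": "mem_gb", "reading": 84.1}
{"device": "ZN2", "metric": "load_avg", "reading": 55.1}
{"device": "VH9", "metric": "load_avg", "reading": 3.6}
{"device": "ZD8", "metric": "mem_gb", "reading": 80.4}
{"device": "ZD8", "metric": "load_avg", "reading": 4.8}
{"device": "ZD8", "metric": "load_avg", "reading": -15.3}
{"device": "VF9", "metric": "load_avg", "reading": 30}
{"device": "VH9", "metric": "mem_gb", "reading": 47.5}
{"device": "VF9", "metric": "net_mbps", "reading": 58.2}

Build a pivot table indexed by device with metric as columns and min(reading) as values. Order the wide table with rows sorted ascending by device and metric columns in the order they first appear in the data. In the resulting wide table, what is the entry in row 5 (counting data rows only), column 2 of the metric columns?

-8.6

With rows sorted ascending by device, row 5 is device=ZN2. metric columns in first-appearance order: load_avg, mem_gb, net_mbps, cpu_pct; column 2 is mem_gb.
Long rows with device=ZN2, metric=mem_gb: min(1, 49.2, -8.6) = -8.6.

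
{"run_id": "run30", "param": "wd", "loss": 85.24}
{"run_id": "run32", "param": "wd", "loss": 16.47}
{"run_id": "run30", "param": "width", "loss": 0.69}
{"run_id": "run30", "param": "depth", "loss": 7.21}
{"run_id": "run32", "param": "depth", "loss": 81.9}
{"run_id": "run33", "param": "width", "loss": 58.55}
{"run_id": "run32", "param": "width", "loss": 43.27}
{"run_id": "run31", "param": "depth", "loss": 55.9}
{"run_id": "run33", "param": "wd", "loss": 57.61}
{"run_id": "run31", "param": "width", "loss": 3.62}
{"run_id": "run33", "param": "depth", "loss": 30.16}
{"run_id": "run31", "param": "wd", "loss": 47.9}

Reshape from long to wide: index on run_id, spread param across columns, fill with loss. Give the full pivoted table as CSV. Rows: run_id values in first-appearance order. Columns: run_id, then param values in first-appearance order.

run_id,wd,width,depth
run30,85.24,0.69,7.21
run32,16.47,43.27,81.9
run33,57.61,58.55,30.16
run31,47.9,3.62,55.9

Columns: run_id plus the 3 distinct param values (wd, width, depth).
For example, row run30 column wd takes loss=85.24 from the long row (run30, wd).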